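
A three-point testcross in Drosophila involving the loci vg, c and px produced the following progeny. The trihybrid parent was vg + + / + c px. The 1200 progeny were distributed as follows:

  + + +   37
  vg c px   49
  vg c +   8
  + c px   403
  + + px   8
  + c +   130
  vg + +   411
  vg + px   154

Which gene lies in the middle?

The two rarest classes, vg c + and + + px, are the double crossovers. Comparing them with the parentals, only the c allele has switched, so c is the middle locus and the order is vg – c – px.

c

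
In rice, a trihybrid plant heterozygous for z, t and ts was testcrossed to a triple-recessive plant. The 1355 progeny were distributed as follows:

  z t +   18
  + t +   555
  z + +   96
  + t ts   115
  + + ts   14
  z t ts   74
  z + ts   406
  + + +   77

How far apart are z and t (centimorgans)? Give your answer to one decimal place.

The two most frequent reciprocal classes, z + ts and + t +, are the parental types, so the F1 was z + ts / + t +.
The two rarest classes, + + ts and z t +, are the double crossovers. Comparing them with the parentals, only the z allele has switched, so z is the middle locus and the order is t – z – ts.
Crossovers in the t–z interval produce the single-crossover classes z t ts and + + + (74 + 77 = 151) plus the double crossovers (32).
RF(t–z) = (151 + 32) / 1355 = 183/1355 = 0.1351 → 13.5 centimorgans.

13.5 centimorgans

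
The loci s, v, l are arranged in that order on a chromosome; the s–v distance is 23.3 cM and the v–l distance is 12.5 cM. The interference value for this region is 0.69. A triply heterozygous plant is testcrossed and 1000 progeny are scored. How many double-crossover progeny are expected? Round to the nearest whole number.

Map distances give recombination frequencies of 0.233 and 0.125 for the two intervals.
With interference 0.69 (so coincidence = 0.31), expected double-crossover frequency = 0.233 × 0.125 × 0.31 = 0.00903.
Expected number = 0.00903 × 1000 = 9.03 ≈ 9.

9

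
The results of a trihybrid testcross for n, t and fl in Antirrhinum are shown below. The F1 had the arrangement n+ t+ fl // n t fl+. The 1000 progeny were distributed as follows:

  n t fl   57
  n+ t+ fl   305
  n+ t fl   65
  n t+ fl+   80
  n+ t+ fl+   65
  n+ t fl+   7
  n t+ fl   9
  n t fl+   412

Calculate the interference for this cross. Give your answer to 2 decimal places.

The two rarest classes, n t+ fl and n+ t fl+, are the double crossovers. Comparing them with the parentals, only the n allele has switched, so n is the middle locus and the order is fl – n – t.
fl–n: (122 + 16)/1000 = 0.1380; n–t: (145 + 16)/1000 = 0.1610.
Expected DCO frequency = 0.1380 × 0.1610 ≈ 0.02222; observed = 16/1000 ≈ 0.01600.
Coefficient of coincidence = 0.01600/0.02222 ≈ 0.72; interference = 1 − 0.72 = 0.28.

0.28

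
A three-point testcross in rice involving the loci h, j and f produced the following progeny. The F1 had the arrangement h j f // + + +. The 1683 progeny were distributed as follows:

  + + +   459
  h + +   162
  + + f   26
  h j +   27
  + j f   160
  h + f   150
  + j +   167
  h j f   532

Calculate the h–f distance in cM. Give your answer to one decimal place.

The two rarest classes, h j + and + + f, are the double crossovers. Comparing them with the parentals, only the f allele has switched, so f is the middle locus and the order is h – f – j.
Crossovers in the h–f interval produce the single-crossover classes + j f and h + + (160 + 162 = 322) plus the double crossovers (53).
RF(h–f) = (322 + 53) / 1683 = 375/1683 = 0.2228 → 22.3 cM.

22.3 cM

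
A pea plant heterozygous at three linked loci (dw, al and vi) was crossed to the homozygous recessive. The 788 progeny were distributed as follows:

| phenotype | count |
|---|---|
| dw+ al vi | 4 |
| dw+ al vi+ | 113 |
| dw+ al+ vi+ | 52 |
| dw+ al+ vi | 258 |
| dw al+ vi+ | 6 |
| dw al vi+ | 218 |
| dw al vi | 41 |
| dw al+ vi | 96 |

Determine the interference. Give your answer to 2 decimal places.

0.65

The two most frequent reciprocal classes, dw al vi+ and dw+ al+ vi, are the parental types, so the F1 was dw al vi+ / dw+ al+ vi.
The two rarest classes, dw al+ vi+ and dw+ al vi, are the double crossovers. Comparing them with the parentals, only the al allele has switched, so al is the middle locus and the order is vi – al – dw.
vi–al: (93 + 10)/788 = 0.1307; al–dw: (209 + 10)/788 = 0.2779.
Expected DCO frequency = 0.1307 × 0.2779 ≈ 0.03632; observed = 10/788 ≈ 0.01269.
Coefficient of coincidence = 0.01269/0.03632 ≈ 0.35; interference = 1 − 0.35 = 0.65.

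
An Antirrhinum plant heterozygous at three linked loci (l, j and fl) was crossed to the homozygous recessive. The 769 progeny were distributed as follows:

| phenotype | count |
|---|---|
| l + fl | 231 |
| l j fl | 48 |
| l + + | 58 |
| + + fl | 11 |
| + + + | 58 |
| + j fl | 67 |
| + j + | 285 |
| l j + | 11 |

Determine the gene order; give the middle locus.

l

The two most frequent reciprocal classes, + j + and l + fl, are the parental types, so the F1 was + j + / l + fl.
The two rarest classes, l j + and + + fl, are the double crossovers. Comparing them with the parentals, only the l allele has switched, so l is the middle locus and the order is j – l – fl.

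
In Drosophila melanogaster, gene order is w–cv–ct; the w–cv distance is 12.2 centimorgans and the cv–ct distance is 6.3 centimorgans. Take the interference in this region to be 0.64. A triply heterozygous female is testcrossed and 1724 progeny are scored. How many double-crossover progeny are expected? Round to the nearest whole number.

Map distances give recombination frequencies of 0.122 and 0.063 for the two intervals.
With interference 0.64 (so coincidence = 0.36), expected double-crossover frequency = 0.122 × 0.063 × 0.36 = 0.00277.
Expected number = 0.00277 × 1724 = 4.77 ≈ 5.

5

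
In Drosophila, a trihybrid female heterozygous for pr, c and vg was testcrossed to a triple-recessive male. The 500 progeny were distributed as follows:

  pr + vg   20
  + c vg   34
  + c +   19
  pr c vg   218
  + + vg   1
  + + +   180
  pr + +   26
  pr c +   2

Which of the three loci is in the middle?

vg

The two most frequent reciprocal classes, pr c vg and + + +, are the parental types, so the F1 was pr c vg / + + +.
The two rarest classes, pr c + and + + vg, are the double crossovers. Comparing them with the parentals, only the vg allele has switched, so vg is the middle locus and the order is c – vg – pr.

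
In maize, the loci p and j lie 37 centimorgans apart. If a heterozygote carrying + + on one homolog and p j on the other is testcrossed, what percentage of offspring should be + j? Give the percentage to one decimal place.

18.5%

A map distance of 37 centimorgans corresponds to a recombination frequency of 0.370.
The F1 is + + / p j, so + j is a recombinant gamete class with expected frequency r/2 = 0.370/2 = 0.1850.
That is 0.1850 = 18.5% of the progeny.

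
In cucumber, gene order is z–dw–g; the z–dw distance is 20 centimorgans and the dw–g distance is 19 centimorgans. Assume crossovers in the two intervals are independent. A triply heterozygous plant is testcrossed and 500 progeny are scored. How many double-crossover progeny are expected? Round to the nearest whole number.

19

Map distances give recombination frequencies of 0.200 and 0.190 for the two intervals.
With no interference, expected double-crossover frequency = 0.200 × 0.190 = 0.03800.
Expected number = 0.03800 × 500 = 19.00 ≈ 19.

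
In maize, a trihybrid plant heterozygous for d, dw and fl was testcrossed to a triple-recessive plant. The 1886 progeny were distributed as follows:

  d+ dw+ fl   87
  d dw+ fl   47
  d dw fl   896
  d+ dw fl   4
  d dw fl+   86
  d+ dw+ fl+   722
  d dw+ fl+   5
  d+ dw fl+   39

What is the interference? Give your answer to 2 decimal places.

The two most frequent reciprocal classes, d dw fl and d+ dw+ fl+, are the parental types, so the F1 was d dw fl / d+ dw+ fl+.
The two rarest classes, d+ dw fl and d dw+ fl+, are the double crossovers. Comparing them with the parentals, only the d allele has switched, so d is the middle locus and the order is fl – d – dw.
fl–d: (173 + 9)/1886 = 0.0965; d–dw: (86 + 9)/1886 = 0.0504.
Expected DCO frequency = 0.0965 × 0.0504 ≈ 0.00486; observed = 9/1886 ≈ 0.00477.
Coefficient of coincidence = 0.00477/0.00486 ≈ 0.98; interference = 1 − 0.98 = 0.02.

0.02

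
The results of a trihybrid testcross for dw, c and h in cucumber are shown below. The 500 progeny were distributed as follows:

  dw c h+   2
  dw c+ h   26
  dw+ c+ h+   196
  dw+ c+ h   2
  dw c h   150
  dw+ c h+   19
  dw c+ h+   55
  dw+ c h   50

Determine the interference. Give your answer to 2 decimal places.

0.63

The two most frequent reciprocal classes, dw c h and dw+ c+ h+, are the parental types, so the F1 was dw c h / dw+ c+ h+.
The two rarest classes, dw c h+ and dw+ c+ h, are the double crossovers. Comparing them with the parentals, only the h allele has switched, so h is the middle locus and the order is c – h – dw.
c–h: (45 + 4)/500 = 0.0980; h–dw: (105 + 4)/500 = 0.2180.
Expected DCO frequency = 0.0980 × 0.2180 ≈ 0.02136; observed = 4/500 ≈ 0.00800.
Coefficient of coincidence = 0.00800/0.02136 ≈ 0.37; interference = 1 − 0.37 = 0.63.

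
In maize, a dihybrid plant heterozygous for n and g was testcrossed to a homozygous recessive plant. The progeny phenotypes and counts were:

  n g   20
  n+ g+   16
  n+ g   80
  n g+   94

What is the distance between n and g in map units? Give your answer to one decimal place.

17.1 map units

The two most frequent classes, n+ g (80) and n g+ (94), are the parental types, so the F1 was n+ g / n g+.
The recombinant classes are n+ g+ and n g: 16 + 20 = 36.
Recombination frequency = 36/210 = 0.1714 ≈ 17.1%, i.e. 17.1 map units.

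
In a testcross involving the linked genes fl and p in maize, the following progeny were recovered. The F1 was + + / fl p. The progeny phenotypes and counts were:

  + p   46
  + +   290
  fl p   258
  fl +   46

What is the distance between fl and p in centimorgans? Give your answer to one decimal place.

14.4 centimorgans

The recombinant classes are + p and fl +: 46 + 46 = 92.
Recombination frequency = 92/640 = 0.1437 ≈ 14.4%, i.e. 14.4 centimorgans.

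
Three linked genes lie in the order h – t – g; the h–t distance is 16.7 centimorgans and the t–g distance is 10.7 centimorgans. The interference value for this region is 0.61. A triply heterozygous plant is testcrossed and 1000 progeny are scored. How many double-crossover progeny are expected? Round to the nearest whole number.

Map distances give recombination frequencies of 0.167 and 0.107 for the two intervals.
With interference 0.61 (so coincidence = 0.39), expected double-crossover frequency = 0.167 × 0.107 × 0.39 = 0.00697.
Expected number = 0.00697 × 1000 = 6.97 ≈ 7.

7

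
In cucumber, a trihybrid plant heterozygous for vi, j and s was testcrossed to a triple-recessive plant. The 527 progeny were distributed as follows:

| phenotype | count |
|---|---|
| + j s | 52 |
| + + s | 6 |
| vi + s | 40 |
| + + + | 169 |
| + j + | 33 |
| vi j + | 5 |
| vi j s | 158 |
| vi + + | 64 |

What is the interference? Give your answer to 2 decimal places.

The two most frequent reciprocal classes, + + + and vi j s, are the parental types, so the F1 was + + + / vi j s.
The two rarest classes, + + s and vi j +, are the double crossovers. Comparing them with the parentals, only the s allele has switched, so s is the middle locus and the order is vi – s – j.
vi–s: (116 + 11)/527 = 0.2410; s–j: (73 + 11)/527 = 0.1594.
Expected DCO frequency = 0.2410 × 0.1594 ≈ 0.03842; observed = 11/527 ≈ 0.02087.
Coefficient of coincidence = 0.02087/0.03842 ≈ 0.54; interference = 1 − 0.54 = 0.46.

0.46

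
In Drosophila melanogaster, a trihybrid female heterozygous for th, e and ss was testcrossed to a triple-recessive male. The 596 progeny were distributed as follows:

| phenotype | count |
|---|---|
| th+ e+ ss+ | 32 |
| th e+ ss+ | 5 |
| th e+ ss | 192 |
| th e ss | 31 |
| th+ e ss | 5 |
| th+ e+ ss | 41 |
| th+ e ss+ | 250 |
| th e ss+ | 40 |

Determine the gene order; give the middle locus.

The two most frequent reciprocal classes, th e+ ss and th+ e ss+, are the parental types, so the F1 was th e+ ss / th+ e ss+.
The two rarest classes, th e+ ss+ and th+ e ss, are the double crossovers. Comparing them with the parentals, only the ss allele has switched, so ss is the middle locus and the order is th – ss – e.

ss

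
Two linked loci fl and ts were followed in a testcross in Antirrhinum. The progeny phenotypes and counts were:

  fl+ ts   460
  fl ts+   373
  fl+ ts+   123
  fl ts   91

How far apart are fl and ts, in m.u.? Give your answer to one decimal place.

20.4 m.u.

The two most frequent classes, fl+ ts (460) and fl ts+ (373), are the parental types, so the F1 was fl+ ts / fl ts+.
The recombinant classes are fl+ ts+ and fl ts: 123 + 91 = 214.
Recombination frequency = 214/1047 = 0.2044 ≈ 20.4%, i.e. 20.4 m.u.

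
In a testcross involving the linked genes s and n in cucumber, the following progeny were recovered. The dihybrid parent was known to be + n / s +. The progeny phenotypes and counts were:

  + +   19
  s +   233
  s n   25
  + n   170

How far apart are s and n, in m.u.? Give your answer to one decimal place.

9.8 m.u.

The recombinant classes are + + and s n: 19 + 25 = 44.
Recombination frequency = 44/447 = 0.0984 ≈ 9.8%, i.e. 9.8 m.u.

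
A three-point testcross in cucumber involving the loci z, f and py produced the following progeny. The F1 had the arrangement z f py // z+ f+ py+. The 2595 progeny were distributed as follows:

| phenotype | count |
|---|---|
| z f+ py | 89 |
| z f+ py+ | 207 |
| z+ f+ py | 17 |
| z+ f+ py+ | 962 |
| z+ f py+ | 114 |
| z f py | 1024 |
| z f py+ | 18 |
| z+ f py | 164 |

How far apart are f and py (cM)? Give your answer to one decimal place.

The two rarest classes, z f py+ and z+ f+ py, are the double crossovers. Comparing them with the parentals, only the py allele has switched, so py is the middle locus and the order is z – py – f.
Crossovers in the py–f interval produce the single-crossover classes z f+ py and z+ f py+ (89 + 114 = 203) plus the double crossovers (35).
RF(py–f) = (203 + 35) / 2595 = 238/2595 = 0.0917 → 9.2 cM.

9.2 cM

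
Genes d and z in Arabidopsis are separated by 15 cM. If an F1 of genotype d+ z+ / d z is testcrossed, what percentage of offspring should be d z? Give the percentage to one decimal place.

42.5%

A map distance of 15 cM corresponds to a recombination frequency of 0.150.
The F1 is d+ z+ / d z, so d z is a parental gamete class with expected frequency (1 − r)/2 = 0.850/2 = 0.4250.
That is 0.4250 = 42.5% of the progeny.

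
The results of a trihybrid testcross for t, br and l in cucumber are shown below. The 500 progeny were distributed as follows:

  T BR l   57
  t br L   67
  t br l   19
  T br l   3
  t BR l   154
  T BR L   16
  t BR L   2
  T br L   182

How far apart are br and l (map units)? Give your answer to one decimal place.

8.0 map units

The two most frequent reciprocal classes, t BR l and T br L, are the parental types, so the F1 was t BR l / T br L.
The two rarest classes, t BR L and T br l, are the double crossovers. Comparing them with the parentals, only the l allele has switched, so l is the middle locus and the order is t – l – br.
Crossovers in the l–br interval produce the single-crossover classes t br l and T BR L (19 + 16 = 35) plus the double crossovers (5).
RF(l–br) = (35 + 5) / 500 = 40/500 = 0.0800 → 8.0 map units.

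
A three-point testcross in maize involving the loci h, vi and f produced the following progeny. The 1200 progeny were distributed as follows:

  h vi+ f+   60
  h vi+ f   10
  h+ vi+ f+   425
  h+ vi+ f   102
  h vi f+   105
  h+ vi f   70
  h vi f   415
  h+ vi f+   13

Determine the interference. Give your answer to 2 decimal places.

0.22

The two most frequent reciprocal classes, h+ vi+ f+ and h vi f, are the parental types, so the F1 was h+ vi+ f+ / h vi f.
The two rarest classes, h+ vi f+ and h vi+ f, are the double crossovers. Comparing them with the parentals, only the vi allele has switched, so vi is the middle locus and the order is h – vi – f.
h–vi: (130 + 23)/1200 = 0.1275; vi–f: (207 + 23)/1200 = 0.1917.
Expected DCO frequency = 0.1275 × 0.1917 ≈ 0.02444; observed = 23/1200 ≈ 0.01917.
Coefficient of coincidence = 0.01917/0.02444 ≈ 0.78; interference = 1 − 0.78 = 0.22.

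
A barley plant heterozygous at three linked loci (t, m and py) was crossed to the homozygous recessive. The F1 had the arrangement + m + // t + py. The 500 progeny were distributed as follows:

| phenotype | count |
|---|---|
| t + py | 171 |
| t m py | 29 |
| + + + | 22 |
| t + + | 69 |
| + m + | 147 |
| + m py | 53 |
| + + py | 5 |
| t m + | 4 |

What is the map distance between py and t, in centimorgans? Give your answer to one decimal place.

The two rarest classes, t m + and + + py, are the double crossovers. Comparing them with the parentals, only the t allele has switched, so t is the middle locus and the order is m – t – py.
Crossovers in the t–py interval produce the single-crossover classes + m py and t + + (53 + 69 = 122) plus the double crossovers (9).
RF(t–py) = (122 + 9) / 500 = 131/500 = 0.2620 → 26.2 centimorgans.

26.2 centimorgans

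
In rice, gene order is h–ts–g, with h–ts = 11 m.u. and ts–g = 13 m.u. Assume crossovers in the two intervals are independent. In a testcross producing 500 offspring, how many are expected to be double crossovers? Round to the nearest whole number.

Map distances give recombination frequencies of 0.110 and 0.130 for the two intervals.
With no interference, expected double-crossover frequency = 0.110 × 0.130 = 0.01430.
Expected number = 0.01430 × 500 = 7.15 ≈ 7.

7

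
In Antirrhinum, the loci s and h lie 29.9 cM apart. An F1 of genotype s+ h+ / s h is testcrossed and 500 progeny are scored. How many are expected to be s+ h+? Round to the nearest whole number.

175

A map distance of 29.9 cM corresponds to a recombination frequency of 0.299.
The F1 is s+ h+ / s h, so s+ h+ is a parental gamete class with expected frequency (1 − r)/2 = 0.701/2 = 0.3505.
Expected number = 0.3505 × 500 = 175.25 ≈ 175.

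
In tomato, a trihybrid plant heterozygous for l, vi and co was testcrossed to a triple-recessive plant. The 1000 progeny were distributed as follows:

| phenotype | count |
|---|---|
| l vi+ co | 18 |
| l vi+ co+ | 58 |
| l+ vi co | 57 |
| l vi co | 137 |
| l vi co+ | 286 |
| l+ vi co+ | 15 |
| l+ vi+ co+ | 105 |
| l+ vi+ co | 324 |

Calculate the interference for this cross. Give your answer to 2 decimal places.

0.19

The two most frequent reciprocal classes, l vi co+ and l+ vi+ co, are the parental types, so the F1 was l vi co+ / l+ vi+ co.
The two rarest classes, l+ vi co+ and l vi+ co, are the double crossovers. Comparing them with the parentals, only the l allele has switched, so l is the middle locus and the order is co – l – vi.
co–l: (242 + 33)/1000 = 0.2750; l–vi: (115 + 33)/1000 = 0.1480.
Expected DCO frequency = 0.2750 × 0.1480 ≈ 0.04070; observed = 33/1000 ≈ 0.03300.
Coefficient of coincidence = 0.03300/0.04070 ≈ 0.81; interference = 1 − 0.81 = 0.19.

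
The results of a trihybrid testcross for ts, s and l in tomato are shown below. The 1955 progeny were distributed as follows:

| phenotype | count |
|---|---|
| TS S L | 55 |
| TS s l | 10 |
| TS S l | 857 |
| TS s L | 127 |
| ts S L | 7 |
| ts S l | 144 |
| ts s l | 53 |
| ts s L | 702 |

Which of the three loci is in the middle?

The two most frequent reciprocal classes, TS S l and ts s L, are the parental types, so the F1 was TS S l / ts s L.
The two rarest classes, TS s l and ts S L, are the double crossovers. Comparing them with the parentals, only the s allele has switched, so s is the middle locus and the order is l – s – ts.

s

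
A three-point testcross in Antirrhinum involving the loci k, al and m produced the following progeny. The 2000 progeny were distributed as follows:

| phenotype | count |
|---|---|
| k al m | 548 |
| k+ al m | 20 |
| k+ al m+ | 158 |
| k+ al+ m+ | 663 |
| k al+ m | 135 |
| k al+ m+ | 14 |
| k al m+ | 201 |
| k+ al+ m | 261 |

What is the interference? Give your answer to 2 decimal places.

The two most frequent reciprocal classes, k+ al+ m+ and k al m, are the parental types, so the F1 was k+ al+ m+ / k al m.
The two rarest classes, k al+ m+ and k+ al m, are the double crossovers. Comparing them with the parentals, only the k allele has switched, so k is the middle locus and the order is al – k – m.
al–k: (293 + 34)/2000 = 0.1635; k–m: (462 + 34)/2000 = 0.2480.
Expected DCO frequency = 0.1635 × 0.2480 ≈ 0.04055; observed = 34/2000 ≈ 0.01700.
Coefficient of coincidence = 0.01700/0.04055 ≈ 0.42; interference = 1 − 0.42 = 0.58.

0.58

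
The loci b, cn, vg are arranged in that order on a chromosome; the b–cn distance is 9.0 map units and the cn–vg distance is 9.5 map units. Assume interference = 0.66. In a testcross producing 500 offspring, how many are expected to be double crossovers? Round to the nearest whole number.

Map distances give recombination frequencies of 0.090 and 0.095 for the two intervals.
With interference 0.66 (so coincidence = 0.34), expected double-crossover frequency = 0.090 × 0.095 × 0.34 = 0.00291.
Expected number = 0.00291 × 500 = 1.45 ≈ 1.

1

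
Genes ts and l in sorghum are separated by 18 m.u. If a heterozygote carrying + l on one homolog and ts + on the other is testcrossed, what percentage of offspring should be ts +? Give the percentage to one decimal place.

41.0%

A map distance of 18 m.u. corresponds to a recombination frequency of 0.180.
The F1 is + l / ts +, so ts + is a parental gamete class with expected frequency (1 − r)/2 = 0.820/2 = 0.4100.
That is 0.4100 = 41.0% of the progeny.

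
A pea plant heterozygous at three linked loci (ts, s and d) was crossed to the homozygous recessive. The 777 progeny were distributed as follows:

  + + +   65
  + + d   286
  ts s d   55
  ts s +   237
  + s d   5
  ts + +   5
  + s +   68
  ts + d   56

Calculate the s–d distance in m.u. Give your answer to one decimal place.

16.7 m.u.

The two most frequent reciprocal classes, + + d and ts s +, are the parental types, so the F1 was + + d / ts s +.
The two rarest classes, + s d and ts + +, are the double crossovers. Comparing them with the parentals, only the s allele has switched, so s is the middle locus and the order is d – s – ts.
Crossovers in the d–s interval produce the single-crossover classes + + + and ts s d (65 + 55 = 120) plus the double crossovers (10).
RF(d–s) = (120 + 10) / 777 = 130/777 = 0.1673 → 16.7 m.u.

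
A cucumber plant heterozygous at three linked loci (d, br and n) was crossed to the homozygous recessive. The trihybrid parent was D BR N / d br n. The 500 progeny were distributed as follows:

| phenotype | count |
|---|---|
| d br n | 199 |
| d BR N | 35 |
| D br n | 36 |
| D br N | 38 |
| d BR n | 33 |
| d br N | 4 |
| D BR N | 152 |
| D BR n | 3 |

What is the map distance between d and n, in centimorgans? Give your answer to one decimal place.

15.6 centimorgans

The two rarest classes, D BR n and d br N, are the double crossovers. Comparing them with the parentals, only the n allele has switched, so n is the middle locus and the order is d – n – br.
Crossovers in the d–n interval produce the single-crossover classes d BR N and D br n (35 + 36 = 71) plus the double crossovers (7).
RF(d–n) = (71 + 7) / 500 = 78/500 = 0.1560 → 15.6 centimorgans.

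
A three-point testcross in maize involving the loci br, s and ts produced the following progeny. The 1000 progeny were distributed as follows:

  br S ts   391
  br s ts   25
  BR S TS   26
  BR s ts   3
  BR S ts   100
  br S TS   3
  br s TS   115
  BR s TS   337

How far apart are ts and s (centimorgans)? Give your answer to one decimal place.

5.7 centimorgans

The two most frequent reciprocal classes, br S ts and BR s TS, are the parental types, so the F1 was br S ts / BR s TS.
The two rarest classes, br S TS and BR s ts, are the double crossovers. Comparing them with the parentals, only the ts allele has switched, so ts is the middle locus and the order is br – ts – s.
Crossovers in the ts–s interval produce the single-crossover classes br s ts and BR S TS (25 + 26 = 51) plus the double crossovers (6).
RF(ts–s) = (51 + 6) / 1000 = 57/1000 = 0.0570 → 5.7 centimorgans.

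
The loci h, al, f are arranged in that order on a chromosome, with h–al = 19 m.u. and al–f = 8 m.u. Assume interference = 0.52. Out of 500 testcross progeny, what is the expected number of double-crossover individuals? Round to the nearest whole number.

Map distances give recombination frequencies of 0.190 and 0.080 for the two intervals.
With interference 0.52 (so coincidence = 0.48), expected double-crossover frequency = 0.190 × 0.080 × 0.48 = 0.00730.
Expected number = 0.00730 × 500 = 3.65 ≈ 4.

4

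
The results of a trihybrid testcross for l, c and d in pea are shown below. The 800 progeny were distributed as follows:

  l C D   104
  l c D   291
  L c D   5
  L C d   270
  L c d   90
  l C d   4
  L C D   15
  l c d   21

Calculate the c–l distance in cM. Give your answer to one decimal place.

25.4 cM

The two most frequent reciprocal classes, L C d and l c D, are the parental types, so the F1 was L C d / l c D.
The two rarest classes, l C d and L c D, are the double crossovers. Comparing them with the parentals, only the l allele has switched, so l is the middle locus and the order is c – l – d.
Crossovers in the c–l interval produce the single-crossover classes L c d and l C D (90 + 104 = 194) plus the double crossovers (9).
RF(c–l) = (194 + 9) / 800 = 203/800 = 0.2537 → 25.4 cM.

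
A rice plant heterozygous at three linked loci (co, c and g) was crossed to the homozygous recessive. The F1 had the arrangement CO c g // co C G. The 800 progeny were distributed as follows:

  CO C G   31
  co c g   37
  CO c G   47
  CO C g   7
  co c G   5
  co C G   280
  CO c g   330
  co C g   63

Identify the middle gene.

The two rarest classes, CO C g and co c G, are the double crossovers. Comparing them with the parentals, only the c allele has switched, so c is the middle locus and the order is g – c – co.

c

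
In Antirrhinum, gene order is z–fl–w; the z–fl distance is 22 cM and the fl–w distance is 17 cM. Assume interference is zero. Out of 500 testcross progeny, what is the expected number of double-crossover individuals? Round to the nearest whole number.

19

Map distances give recombination frequencies of 0.220 and 0.170 for the two intervals.
With no interference, expected double-crossover frequency = 0.220 × 0.170 = 0.03740.
Expected number = 0.03740 × 500 = 18.70 ≈ 19.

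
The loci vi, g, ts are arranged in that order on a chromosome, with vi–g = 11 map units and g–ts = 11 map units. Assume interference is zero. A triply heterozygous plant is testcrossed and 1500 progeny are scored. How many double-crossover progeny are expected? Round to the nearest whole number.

Map distances give recombination frequencies of 0.110 and 0.110 for the two intervals.
With no interference, expected double-crossover frequency = 0.110 × 0.110 = 0.01210.
Expected number = 0.01210 × 1500 = 18.15 ≈ 18.

18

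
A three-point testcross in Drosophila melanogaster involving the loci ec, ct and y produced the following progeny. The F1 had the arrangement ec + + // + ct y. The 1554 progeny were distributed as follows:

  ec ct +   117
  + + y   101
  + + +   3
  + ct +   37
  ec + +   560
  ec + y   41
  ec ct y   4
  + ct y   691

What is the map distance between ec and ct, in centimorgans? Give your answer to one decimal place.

14.5 centimorgans

The two rarest classes, + + + and ec ct y, are the double crossovers. Comparing them with the parentals, only the ec allele has switched, so ec is the middle locus and the order is y – ec – ct.
Crossovers in the ec–ct interval produce the single-crossover classes ec ct + and + + y (117 + 101 = 218) plus the double crossovers (7).
RF(ec–ct) = (218 + 7) / 1554 = 225/1554 = 0.1448 → 14.5 centimorgans.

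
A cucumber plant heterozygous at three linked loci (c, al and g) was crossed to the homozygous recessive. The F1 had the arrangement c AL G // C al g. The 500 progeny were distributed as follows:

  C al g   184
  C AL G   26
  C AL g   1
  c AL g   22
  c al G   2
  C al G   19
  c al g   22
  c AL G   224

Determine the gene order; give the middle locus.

The two rarest classes, c al G and C AL g, are the double crossovers. Comparing them with the parentals, only the al allele has switched, so al is the middle locus and the order is g – al – c.

al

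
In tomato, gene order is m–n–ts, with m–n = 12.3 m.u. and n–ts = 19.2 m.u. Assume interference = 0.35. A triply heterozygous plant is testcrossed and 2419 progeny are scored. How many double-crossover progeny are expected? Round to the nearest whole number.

Map distances give recombination frequencies of 0.123 and 0.192 for the two intervals.
With interference 0.35 (so coincidence = 0.65), expected double-crossover frequency = 0.123 × 0.192 × 0.65 = 0.01535.
Expected number = 0.01535 × 2419 = 37.13 ≈ 37.

37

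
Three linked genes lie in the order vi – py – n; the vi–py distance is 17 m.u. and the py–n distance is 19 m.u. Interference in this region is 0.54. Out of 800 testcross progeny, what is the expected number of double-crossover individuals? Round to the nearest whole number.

Map distances give recombination frequencies of 0.170 and 0.190 for the two intervals.
With interference 0.54 (so coincidence = 0.46), expected double-crossover frequency = 0.170 × 0.190 × 0.46 = 0.01486.
Expected number = 0.01486 × 800 = 11.89 ≈ 12.

12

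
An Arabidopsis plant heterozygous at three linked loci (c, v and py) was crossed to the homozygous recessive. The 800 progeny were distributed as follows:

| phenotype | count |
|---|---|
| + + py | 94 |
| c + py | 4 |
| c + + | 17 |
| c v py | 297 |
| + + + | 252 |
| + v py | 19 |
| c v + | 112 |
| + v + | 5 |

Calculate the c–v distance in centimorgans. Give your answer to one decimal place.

5.6 centimorgans

The two most frequent reciprocal classes, + + + and c v py, are the parental types, so the F1 was + + + / c v py.
The two rarest classes, + v + and c + py, are the double crossovers. Comparing them with the parentals, only the v allele has switched, so v is the middle locus and the order is py – v – c.
Crossovers in the v–c interval produce the single-crossover classes c + + and + v py (17 + 19 = 36) plus the double crossovers (9).
RF(v–c) = (36 + 9) / 800 = 45/800 = 0.0563 → 5.6 centimorgans.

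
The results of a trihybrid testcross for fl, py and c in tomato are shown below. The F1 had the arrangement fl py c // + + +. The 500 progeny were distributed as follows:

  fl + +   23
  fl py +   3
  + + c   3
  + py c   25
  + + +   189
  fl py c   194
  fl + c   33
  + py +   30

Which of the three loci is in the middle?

c

The two rarest classes, fl py + and + + c, are the double crossovers. Comparing them with the parentals, only the c allele has switched, so c is the middle locus and the order is fl – c – py.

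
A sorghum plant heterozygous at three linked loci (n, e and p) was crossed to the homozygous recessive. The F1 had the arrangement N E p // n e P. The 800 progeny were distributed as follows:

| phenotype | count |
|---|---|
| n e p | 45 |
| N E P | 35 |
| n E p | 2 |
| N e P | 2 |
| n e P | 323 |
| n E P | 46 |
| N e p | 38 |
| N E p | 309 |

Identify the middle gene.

The two rarest classes, n E p and N e P, are the double crossovers. Comparing them with the parentals, only the n allele has switched, so n is the middle locus and the order is p – n – e.

n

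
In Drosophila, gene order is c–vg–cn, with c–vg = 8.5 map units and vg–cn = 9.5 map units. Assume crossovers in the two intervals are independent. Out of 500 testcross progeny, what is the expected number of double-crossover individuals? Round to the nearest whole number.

4

Map distances give recombination frequencies of 0.085 and 0.095 for the two intervals.
With no interference, expected double-crossover frequency = 0.085 × 0.095 = 0.00808.
Expected number = 0.00808 × 500 = 4.04 ≈ 4.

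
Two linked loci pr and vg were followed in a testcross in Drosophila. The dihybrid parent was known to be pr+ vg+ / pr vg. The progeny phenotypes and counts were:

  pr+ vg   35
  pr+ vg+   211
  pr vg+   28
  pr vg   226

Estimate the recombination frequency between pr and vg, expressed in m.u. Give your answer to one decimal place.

The recombinant classes are pr+ vg and pr vg+: 35 + 28 = 63.
Recombination frequency = 63/500 = 0.1260 ≈ 12.6%, i.e. 12.6 m.u.

12.6 m.u.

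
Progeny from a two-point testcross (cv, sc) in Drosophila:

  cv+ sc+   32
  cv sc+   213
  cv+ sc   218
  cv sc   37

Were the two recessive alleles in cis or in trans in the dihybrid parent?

trans

The two most frequent classes are cv+ sc (218) and cv sc+ (213); these are the parental (non-recombinant) types.
So the F1 carried cv+ sc on one chromosome and cv sc+ on the other — the recessive alleles are on opposite chromosomes (trans / repulsion).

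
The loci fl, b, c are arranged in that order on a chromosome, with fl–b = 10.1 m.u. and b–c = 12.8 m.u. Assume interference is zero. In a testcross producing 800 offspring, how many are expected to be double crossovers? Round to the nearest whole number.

10

Map distances give recombination frequencies of 0.101 and 0.128 for the two intervals.
With no interference, expected double-crossover frequency = 0.101 × 0.128 = 0.01293.
Expected number = 0.01293 × 800 = 10.34 ≈ 10.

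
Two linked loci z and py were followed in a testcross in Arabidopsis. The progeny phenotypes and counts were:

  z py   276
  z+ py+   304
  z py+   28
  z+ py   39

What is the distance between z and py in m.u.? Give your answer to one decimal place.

10.4 m.u.

The two most frequent classes, z+ py+ (304) and z py (276), are the parental types, so the F1 was z+ py+ / z py.
The recombinant classes are z+ py and z py+: 39 + 28 = 67.
Recombination frequency = 67/647 = 0.1036 ≈ 10.4%, i.e. 10.4 m.u.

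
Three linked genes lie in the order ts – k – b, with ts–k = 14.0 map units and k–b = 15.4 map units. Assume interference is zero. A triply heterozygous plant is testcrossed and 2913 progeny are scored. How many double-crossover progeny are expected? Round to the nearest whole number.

63

Map distances give recombination frequencies of 0.140 and 0.154 for the two intervals.
With no interference, expected double-crossover frequency = 0.140 × 0.154 = 0.02156.
Expected number = 0.02156 × 2913 = 62.80 ≈ 63.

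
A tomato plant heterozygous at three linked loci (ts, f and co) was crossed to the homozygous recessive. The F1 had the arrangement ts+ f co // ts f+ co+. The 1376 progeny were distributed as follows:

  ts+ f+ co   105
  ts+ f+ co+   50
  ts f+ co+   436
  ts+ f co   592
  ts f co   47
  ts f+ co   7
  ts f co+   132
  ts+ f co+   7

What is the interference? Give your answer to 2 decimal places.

0.31

The two rarest classes, ts+ f co+ and ts f+ co, are the double crossovers. Comparing them with the parentals, only the co allele has switched, so co is the middle locus and the order is ts – co – f.
ts–co: (97 + 14)/1376 = 0.0807; co–f: (237 + 14)/1376 = 0.1824.
Expected DCO frequency = 0.0807 × 0.1824 ≈ 0.01472; observed = 14/1376 ≈ 0.01017.
Coefficient of coincidence = 0.01017/0.01472 ≈ 0.69; interference = 1 − 0.69 = 0.31.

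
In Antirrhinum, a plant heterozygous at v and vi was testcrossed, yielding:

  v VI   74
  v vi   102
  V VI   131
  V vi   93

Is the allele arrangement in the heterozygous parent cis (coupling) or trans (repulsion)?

cis

The two most frequent classes are V VI (131) and v vi (102); these are the parental (non-recombinant) types.
So the F1 carried V VI on one chromosome and v vi on the other — the recessive alleles are on the same chromosome (cis / coupling).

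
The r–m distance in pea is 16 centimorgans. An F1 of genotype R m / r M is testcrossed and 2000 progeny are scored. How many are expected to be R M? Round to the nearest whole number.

160

A map distance of 16 centimorgans corresponds to a recombination frequency of 0.160.
The F1 is R m / r M, so R M is a recombinant gamete class with expected frequency r/2 = 0.160/2 = 0.0800.
Expected number = 0.0800 × 2000 = 160.00 ≈ 160.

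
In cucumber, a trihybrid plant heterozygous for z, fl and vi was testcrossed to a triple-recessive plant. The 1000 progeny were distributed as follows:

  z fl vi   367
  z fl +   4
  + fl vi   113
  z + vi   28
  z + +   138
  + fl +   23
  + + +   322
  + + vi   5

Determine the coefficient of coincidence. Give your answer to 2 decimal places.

The two most frequent reciprocal classes, + + + and z fl vi, are the parental types, so the F1 was + + + / z fl vi.
The two rarest classes, + + vi and z fl +, are the double crossovers. Comparing them with the parentals, only the vi allele has switched, so vi is the middle locus and the order is z – vi – fl.
z–vi: (251 + 9)/1000 = 0.2600; vi–fl: (51 + 9)/1000 = 0.0600.
Expected DCO frequency = 0.2600 × 0.0600 ≈ 0.01560; observed = 9/1000 ≈ 0.00900.
Coefficient of coincidence = 0.00900/0.01560 ≈ 0.58.

0.58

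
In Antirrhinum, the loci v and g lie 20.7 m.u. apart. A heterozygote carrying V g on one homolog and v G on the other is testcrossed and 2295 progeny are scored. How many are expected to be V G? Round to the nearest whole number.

238

A map distance of 20.7 m.u. corresponds to a recombination frequency of 0.207.
The F1 is V g / v G, so V G is a recombinant gamete class with expected frequency r/2 = 0.207/2 = 0.1035.
Expected number = 0.1035 × 2295 = 237.53 ≈ 238.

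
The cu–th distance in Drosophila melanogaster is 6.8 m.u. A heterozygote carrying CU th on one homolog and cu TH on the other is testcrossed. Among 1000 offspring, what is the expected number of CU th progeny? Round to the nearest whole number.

A map distance of 6.8 m.u. corresponds to a recombination frequency of 0.068.
The F1 is CU th / cu TH, so CU th is a parental gamete class with expected frequency (1 − r)/2 = 0.932/2 = 0.4660.
Expected number = 0.4660 × 1000 = 466.00 ≈ 466.

466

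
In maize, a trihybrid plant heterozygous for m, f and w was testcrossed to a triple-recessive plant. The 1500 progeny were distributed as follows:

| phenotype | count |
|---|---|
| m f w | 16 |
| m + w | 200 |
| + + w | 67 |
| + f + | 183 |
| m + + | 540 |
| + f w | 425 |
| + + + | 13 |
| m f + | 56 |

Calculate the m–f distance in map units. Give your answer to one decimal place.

The two most frequent reciprocal classes, + f w and m + +, are the parental types, so the F1 was + f w / m + +.
The two rarest classes, m f w and + + +, are the double crossovers. Comparing them with the parentals, only the m allele has switched, so m is the middle locus and the order is f – m – w.
Crossovers in the f–m interval produce the single-crossover classes + + w and m f + (67 + 56 = 123) plus the double crossovers (29).
RF(f–m) = (123 + 29) / 1500 = 152/1500 = 0.1013 → 10.1 map units.

10.1 map units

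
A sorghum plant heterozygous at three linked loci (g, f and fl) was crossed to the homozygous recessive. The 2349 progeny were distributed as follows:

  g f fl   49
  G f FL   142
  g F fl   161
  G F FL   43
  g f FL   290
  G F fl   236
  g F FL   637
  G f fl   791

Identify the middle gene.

The two most frequent reciprocal classes, G f fl and g F FL, are the parental types, so the F1 was G f fl / g F FL.
The two rarest classes, g f fl and G F FL, are the double crossovers. Comparing them with the parentals, only the g allele has switched, so g is the middle locus and the order is fl – g – f.

g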